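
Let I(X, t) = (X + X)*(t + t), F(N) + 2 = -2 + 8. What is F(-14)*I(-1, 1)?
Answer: -16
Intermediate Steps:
F(N) = 4 (F(N) = -2 + (-2 + 8) = -2 + 6 = 4)
I(X, t) = 4*X*t (I(X, t) = (2*X)*(2*t) = 4*X*t)
F(-14)*I(-1, 1) = 4*(4*(-1)*1) = 4*(-4) = -16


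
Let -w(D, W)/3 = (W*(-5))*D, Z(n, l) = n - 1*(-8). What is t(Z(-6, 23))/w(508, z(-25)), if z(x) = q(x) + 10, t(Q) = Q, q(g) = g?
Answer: -1/57150 ≈ -1.7498e-5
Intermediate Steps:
Z(n, l) = 8 + n (Z(n, l) = n + 8 = 8 + n)
z(x) = 10 + x (z(x) = x + 10 = 10 + x)
w(D, W) = 15*D*W (w(D, W) = -3*W*(-5)*D = -3*(-5*W)*D = -(-15)*D*W = 15*D*W)
t(Z(-6, 23))/w(508, z(-25)) = (8 - 6)/((15*508*(10 - 25))) = 2/((15*508*(-15))) = 2/(-114300) = 2*(-1/114300) = -1/57150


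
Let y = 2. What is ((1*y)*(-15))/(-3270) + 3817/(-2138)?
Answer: -413915/233042 ≈ -1.7761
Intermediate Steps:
((1*y)*(-15))/(-3270) + 3817/(-2138) = ((1*2)*(-15))/(-3270) + 3817/(-2138) = (2*(-15))*(-1/3270) + 3817*(-1/2138) = -30*(-1/3270) - 3817/2138 = 1/109 - 3817/2138 = -413915/233042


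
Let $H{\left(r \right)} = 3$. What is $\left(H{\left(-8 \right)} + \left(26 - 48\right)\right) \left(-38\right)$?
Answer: $722$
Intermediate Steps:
$\left(H{\left(-8 \right)} + \left(26 - 48\right)\right) \left(-38\right) = \left(3 + \left(26 - 48\right)\right) \left(-38\right) = \left(3 - 22\right) \left(-38\right) = \left(-19\right) \left(-38\right) = 722$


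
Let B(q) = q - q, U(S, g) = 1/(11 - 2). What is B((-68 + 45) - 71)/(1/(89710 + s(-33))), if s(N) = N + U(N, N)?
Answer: 0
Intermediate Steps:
U(S, g) = ⅑ (U(S, g) = 1/9 = ⅑)
s(N) = ⅑ + N (s(N) = N + ⅑ = ⅑ + N)
B(q) = 0
B((-68 + 45) - 71)/(1/(89710 + s(-33))) = 0/(1/(89710 + (⅑ - 33))) = 0/(1/(89710 - 296/9)) = 0/(1/(807094/9)) = 0/(9/807094) = 0*(807094/9) = 0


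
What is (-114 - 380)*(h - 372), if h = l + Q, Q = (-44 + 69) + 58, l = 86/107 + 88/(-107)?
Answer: 15276950/107 ≈ 1.4278e+5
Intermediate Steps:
l = -2/107 (l = 86*(1/107) + 88*(-1/107) = 86/107 - 88/107 = -2/107 ≈ -0.018692)
Q = 83 (Q = 25 + 58 = 83)
h = 8879/107 (h = -2/107 + 83 = 8879/107 ≈ 82.981)
(-114 - 380)*(h - 372) = (-114 - 380)*(8879/107 - 372) = -494*(-30925/107) = 15276950/107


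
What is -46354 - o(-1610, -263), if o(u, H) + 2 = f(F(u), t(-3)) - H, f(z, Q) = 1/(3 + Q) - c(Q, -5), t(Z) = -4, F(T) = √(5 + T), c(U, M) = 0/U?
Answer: -46614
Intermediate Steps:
c(U, M) = 0
f(z, Q) = 1/(3 + Q) (f(z, Q) = 1/(3 + Q) - 1*0 = 1/(3 + Q) + 0 = 1/(3 + Q))
o(u, H) = -3 - H (o(u, H) = -2 + (1/(3 - 4) - H) = -2 + (1/(-1) - H) = -2 + (-1 - H) = -3 - H)
-46354 - o(-1610, -263) = -46354 - (-3 - 1*(-263)) = -46354 - (-3 + 263) = -46354 - 1*260 = -46354 - 260 = -46614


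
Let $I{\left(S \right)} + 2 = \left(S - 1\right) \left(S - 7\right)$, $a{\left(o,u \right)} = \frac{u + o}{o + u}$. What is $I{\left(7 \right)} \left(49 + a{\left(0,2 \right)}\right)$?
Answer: $-100$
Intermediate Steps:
$a{\left(o,u \right)} = 1$ ($a{\left(o,u \right)} = \frac{o + u}{o + u} = 1$)
$I{\left(S \right)} = -2 + \left(-1 + S\right) \left(-7 + S\right)$ ($I{\left(S \right)} = -2 + \left(S - 1\right) \left(S - 7\right) = -2 + \left(-1 + S\right) \left(-7 + S\right)$)
$I{\left(7 \right)} \left(49 + a{\left(0,2 \right)}\right) = \left(5 + 7^{2} - 56\right) \left(49 + 1\right) = \left(5 + 49 - 56\right) 50 = \left(-2\right) 50 = -100$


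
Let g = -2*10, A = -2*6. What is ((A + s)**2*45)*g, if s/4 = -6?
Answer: -1166400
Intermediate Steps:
s = -24 (s = 4*(-6) = -24)
A = -12
g = -20
((A + s)**2*45)*g = ((-12 - 24)**2*45)*(-20) = ((-36)**2*45)*(-20) = (1296*45)*(-20) = 58320*(-20) = -1166400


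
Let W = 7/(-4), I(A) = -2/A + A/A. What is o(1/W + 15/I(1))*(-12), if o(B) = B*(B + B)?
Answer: -285144/49 ≈ -5819.3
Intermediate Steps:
I(A) = 1 - 2/A (I(A) = -2/A + 1 = 1 - 2/A)
W = -7/4 (W = 7*(-¼) = -7/4 ≈ -1.7500)
o(B) = 2*B² (o(B) = B*(2*B) = 2*B²)
o(1/W + 15/I(1))*(-12) = (2*(1/(-7/4) + 15/(((-2 + 1)/1)))²)*(-12) = (2*(1*(-4/7) + 15/((1*(-1))))²)*(-12) = (2*(-4/7 + 15/(-1))²)*(-12) = (2*(-4/7 + 15*(-1))²)*(-12) = (2*(-4/7 - 15)²)*(-12) = (2*(-109/7)²)*(-12) = (2*(11881/49))*(-12) = (23762/49)*(-12) = -285144/49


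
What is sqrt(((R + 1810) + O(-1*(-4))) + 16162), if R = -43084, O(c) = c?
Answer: 2*I*sqrt(6277) ≈ 158.46*I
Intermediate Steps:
sqrt(((R + 1810) + O(-1*(-4))) + 16162) = sqrt(((-43084 + 1810) - 1*(-4)) + 16162) = sqrt((-41274 + 4) + 16162) = sqrt(-41270 + 16162) = sqrt(-25108) = 2*I*sqrt(6277)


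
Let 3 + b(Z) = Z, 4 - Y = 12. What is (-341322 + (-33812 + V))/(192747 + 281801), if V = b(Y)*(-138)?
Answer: -93404/118637 ≈ -0.78731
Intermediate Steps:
Y = -8 (Y = 4 - 1*12 = 4 - 12 = -8)
b(Z) = -3 + Z
V = 1518 (V = (-3 - 8)*(-138) = -11*(-138) = 1518)
(-341322 + (-33812 + V))/(192747 + 281801) = (-341322 + (-33812 + 1518))/(192747 + 281801) = (-341322 - 32294)/474548 = -373616*1/474548 = -93404/118637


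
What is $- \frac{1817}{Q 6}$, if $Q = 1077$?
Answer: $- \frac{1817}{6462} \approx -0.28118$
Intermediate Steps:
$- \frac{1817}{Q 6} = - \frac{1817}{1077 \cdot 6} = - \frac{1817}{6462}$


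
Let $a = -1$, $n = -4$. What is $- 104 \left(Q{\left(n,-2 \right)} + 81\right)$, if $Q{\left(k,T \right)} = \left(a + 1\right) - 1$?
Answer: $-8320$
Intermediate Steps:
$Q{\left(k,T \right)} = -1$ ($Q{\left(k,T \right)} = \left(-1 + 1\right) - 1 = 0 - 1 = -1$)
$- 104 \left(Q{\left(n,-2 \right)} + 81\right) = - 104 \left(-1 + 81\right) = \left(-104\right) 80 = -8320$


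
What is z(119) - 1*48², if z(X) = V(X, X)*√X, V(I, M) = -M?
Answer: -2304 - 119*√119 ≈ -3602.1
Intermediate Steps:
z(X) = -X^(3/2) (z(X) = (-X)*√X = -X^(3/2))
z(119) - 1*48² = -119^(3/2) - 1*48² = -119*√119 - 1*2304 = -119*√119 - 2304 = -2304 - 119*√119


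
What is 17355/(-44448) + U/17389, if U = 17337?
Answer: 156269627/257635424 ≈ 0.60655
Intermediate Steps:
17355/(-44448) + U/17389 = 17355/(-44448) + 17337/17389 = 17355*(-1/44448) + 17337*(1/17389) = -5785/14816 + 17337/17389 = 156269627/257635424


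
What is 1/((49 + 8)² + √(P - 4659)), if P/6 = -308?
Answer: 361/1173612 - I*√723/3520836 ≈ 0.0003076 - 7.637e-6*I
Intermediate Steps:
P = -1848 (P = 6*(-308) = -1848)
1/((49 + 8)² + √(P - 4659)) = 1/((49 + 8)² + √(-1848 - 4659)) = 1/(57² + √(-6507)) = 1/(3249 + 3*I*√723)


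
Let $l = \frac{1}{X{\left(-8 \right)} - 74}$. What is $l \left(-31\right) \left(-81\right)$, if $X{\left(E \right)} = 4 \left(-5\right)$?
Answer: $- \frac{2511}{94} \approx -26.713$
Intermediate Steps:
$X{\left(E \right)} = -20$
$l = - \frac{1}{94}$ ($l = \frac{1}{-20 - 74} = \frac{1}{-94} = - \frac{1}{94} \approx -0.010638$)
$l \left(-31\right) \left(-81\right) = \left(- \frac{1}{94}\right) \left(-31\right) \left(-81\right) = \frac{31}{94} \left(-81\right) = - \frac{2511}{94}$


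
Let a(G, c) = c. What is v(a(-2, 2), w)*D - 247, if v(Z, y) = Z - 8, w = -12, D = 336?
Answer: -2263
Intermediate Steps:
v(Z, y) = -8 + Z
v(a(-2, 2), w)*D - 247 = (-8 + 2)*336 - 247 = -6*336 - 247 = -2016 - 247 = -2263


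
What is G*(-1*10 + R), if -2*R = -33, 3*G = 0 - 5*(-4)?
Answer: 130/3 ≈ 43.333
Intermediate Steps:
G = 20/3 (G = (0 - 5*(-4))/3 = (0 + 20)/3 = (1/3)*20 = 20/3 ≈ 6.6667)
R = 33/2 (R = -1/2*(-33) = 33/2 ≈ 16.500)
G*(-1*10 + R) = 20*(-1*10 + 33/2)/3 = 20*(-10 + 33/2)/3 = (20/3)*(13/2) = 130/3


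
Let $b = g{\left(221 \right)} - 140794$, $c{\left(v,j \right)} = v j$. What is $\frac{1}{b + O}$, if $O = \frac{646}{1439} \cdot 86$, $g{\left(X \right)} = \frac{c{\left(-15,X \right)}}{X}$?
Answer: $- \frac{1439}{202568595} \approx -7.1038 \cdot 10^{-6}$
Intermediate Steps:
$c{\left(v,j \right)} = j v$
$g{\left(X \right)} = -15$ ($g{\left(X \right)} = \frac{X \left(-15\right)}{X} = \frac{\left(-15\right) X}{X} = -15$)
$O = \frac{55556}{1439}$ ($O = 646 \cdot \frac{1}{1439} \cdot 86 = \frac{646}{1439} \cdot 86 = \frac{55556}{1439} \approx 38.607$)
$b = -140809$ ($b = -15 - 140794 = -140809$)
$\frac{1}{b + O} = \frac{1}{-140809 + \frac{55556}{1439}} = \frac{1}{- \frac{202568595}{1439}} = - \frac{1439}{202568595}$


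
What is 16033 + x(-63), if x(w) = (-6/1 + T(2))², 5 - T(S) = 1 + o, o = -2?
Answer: 16033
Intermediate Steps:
T(S) = 6 (T(S) = 5 - (1 - 2) = 5 - 1*(-1) = 5 + 1 = 6)
x(w) = 0 (x(w) = (-6/1 + 6)² = (-6*1 + 6)² = (-6 + 6)² = 0² = 0)
16033 + x(-63) = 16033 + 0 = 16033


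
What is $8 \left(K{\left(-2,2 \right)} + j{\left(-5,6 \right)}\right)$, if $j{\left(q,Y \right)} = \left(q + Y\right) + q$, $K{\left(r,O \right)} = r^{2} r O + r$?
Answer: $-176$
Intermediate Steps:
$K{\left(r,O \right)} = r + O r^{3}$ ($K{\left(r,O \right)} = r^{3} O + r = O r^{3} + r = r + O r^{3}$)
$j{\left(q,Y \right)} = Y + 2 q$ ($j{\left(q,Y \right)} = \left(Y + q\right) + q = Y + 2 q$)
$8 \left(K{\left(-2,2 \right)} + j{\left(-5,6 \right)}\right) = 8 \left(\left(-2 + 2 \left(-2\right)^{3}\right) + \left(6 + 2 \left(-5\right)\right)\right) = 8 \left(\left(-2 + 2 \left(-8\right)\right) + \left(6 - 10\right)\right) = 8 \left(\left(-2 - 16\right) - 4\right) = 8 \left(-18 - 4\right) = 8 \left(-22\right) = -176$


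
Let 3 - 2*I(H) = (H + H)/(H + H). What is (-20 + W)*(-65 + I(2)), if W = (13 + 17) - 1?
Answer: -576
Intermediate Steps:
W = 29 (W = 30 - 1 = 29)
I(H) = 1 (I(H) = 3/2 - (H + H)/(2*(H + H)) = 3/2 - 2*H/(2*(2*H)) = 3/2 - 2*H*1/(2*H)/2 = 3/2 - ½*1 = 3/2 - ½ = 1)
(-20 + W)*(-65 + I(2)) = (-20 + 29)*(-65 + 1) = 9*(-64) = -576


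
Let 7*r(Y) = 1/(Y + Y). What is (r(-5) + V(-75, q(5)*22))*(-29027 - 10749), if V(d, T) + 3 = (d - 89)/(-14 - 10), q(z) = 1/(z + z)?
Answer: -15950176/105 ≈ -1.5191e+5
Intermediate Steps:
q(z) = 1/(2*z)
r(Y) = 1/(14*Y) (r(Y) = 1/(7*(Y + Y)) = 1/(7*((2*Y))) = (1/(2*Y))/7 = 1/(14*Y))
V(d, T) = 17/24 - d/24 (V(d, T) = -3 + (d - 89)/(-14 - 10) = -3 + (-89 + d)/(-24) = -3 + (-89 + d)*(-1/24) = -3 + (89/24 - d/24) = 17/24 - d/24)
(r(-5) + V(-75, q(5)*22))*(-29027 - 10749) = ((1/14)/(-5) + (17/24 - 1/24*(-75)))*(-29027 - 10749) = ((1/14)*(-⅕) + (17/24 + 25/8))*(-39776) = (-1/70 + 23/6)*(-39776) = (401/105)*(-39776) = -15950176/105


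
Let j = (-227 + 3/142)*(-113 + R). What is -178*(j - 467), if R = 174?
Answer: 180884045/71 ≈ 2.5477e+6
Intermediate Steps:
j = -1966091/142 (j = (-227 + 3/142)*(-113 + 174) = (-227 + 3*(1/142))*61 = (-227 + 3/142)*61 = -32231/142*61 = -1966091/142 ≈ -13846.)
-178*(j - 467) = -178*(-1966091/142 - 467) = -178*(-2032405/142) = 180884045/71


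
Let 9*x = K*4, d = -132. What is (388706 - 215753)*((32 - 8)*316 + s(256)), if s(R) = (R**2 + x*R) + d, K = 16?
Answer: 12938344892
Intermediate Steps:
x = 64/9 (x = (16*4)/9 = (1/9)*64 = 64/9 ≈ 7.1111)
s(R) = -132 + R**2 + 64*R/9 (s(R) = (R**2 + 64*R/9) - 132 = -132 + R**2 + 64*R/9)
(388706 - 215753)*((32 - 8)*316 + s(256)) = (388706 - 215753)*((32 - 8)*316 + (-132 + 256**2 + (64/9)*256)) = 172953*(24*316 + (-132 + 65536 + 16384/9)) = 172953*(7584 + 605020/9) = 172953*(673276/9) = 12938344892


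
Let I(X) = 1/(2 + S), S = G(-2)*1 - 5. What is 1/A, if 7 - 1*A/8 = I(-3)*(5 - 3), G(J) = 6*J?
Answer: 15/856 ≈ 0.017523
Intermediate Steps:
S = -17 (S = (6*(-2))*1 - 5 = -12*1 - 5 = -12 - 5 = -17)
I(X) = -1/15 (I(X) = 1/(2 - 17) = 1/(-15) = -1/15)
A = 856/15 (A = 56 - (-8)*(5 - 3)/15 = 56 - (-8)*2/15 = 56 - 8*(-2/15) = 56 + 16/15 = 856/15 ≈ 57.067)
1/A = 1/(856/15) = 15/856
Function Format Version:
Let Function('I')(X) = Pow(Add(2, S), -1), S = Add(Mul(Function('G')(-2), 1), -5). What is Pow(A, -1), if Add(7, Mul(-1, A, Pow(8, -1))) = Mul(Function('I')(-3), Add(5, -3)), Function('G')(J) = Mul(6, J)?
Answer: Rational(15, 856) ≈ 0.017523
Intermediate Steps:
S = -17 (S = Add(Mul(Mul(6, -2), 1), -5) = Add(Mul(-12, 1), -5) = Add(-12, -5) = -17)
Function('I')(X) = Rational(-1, 15) (Function('I')(X) = Pow(Add(2, -17), -1) = Pow(-15, -1) = Rational(-1, 15))
A = Rational(856, 15) (A = Add(56, Mul(-8, Mul(Rational(-1, 15), Add(5, -3)))) = Add(56, Mul(-8, Mul(Rational(-1, 15), 2))) = Add(56, Mul(-8, Rational(-2, 15))) = Add(56, Rational(16, 15)) = Rational(856, 15) ≈ 57.067)
Pow(A, -1) = Pow(Rational(856, 15), -1) = Rational(15, 856)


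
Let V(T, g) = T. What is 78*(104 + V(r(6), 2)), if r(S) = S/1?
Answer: 8580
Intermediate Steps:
r(S) = S (r(S) = S*1 = S)
78*(104 + V(r(6), 2)) = 78*(104 + 6) = 78*110 = 8580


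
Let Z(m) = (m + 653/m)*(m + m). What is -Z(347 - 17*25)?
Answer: -13474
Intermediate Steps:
Z(m) = 2*m*(m + 653/m) (Z(m) = (m + 653/m)*(2*m) = 2*m*(m + 653/m))
-Z(347 - 17*25) = -(1306 + 2*(347 - 17*25)²) = -(1306 + 2*(347 - 425)²) = -(1306 + 2*(-78)²) = -(1306 + 2*6084) = -(1306 + 12168) = -1*13474 = -13474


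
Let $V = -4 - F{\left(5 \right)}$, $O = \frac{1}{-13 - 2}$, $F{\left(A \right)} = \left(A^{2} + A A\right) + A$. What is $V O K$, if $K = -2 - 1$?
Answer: $- \frac{59}{5} \approx -11.8$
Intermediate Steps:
$F{\left(A \right)} = A + 2 A^{2}$ ($F{\left(A \right)} = \left(A^{2} + A^{2}\right) + A = 2 A^{2} + A = A + 2 A^{2}$)
$K = -3$
$O = - \frac{1}{15}$ ($O = \frac{1}{-15} = - \frac{1}{15} \approx -0.066667$)
$V = -59$ ($V = -4 - 5 \left(1 + 2 \cdot 5\right) = -4 - 5 \left(1 + 10\right) = -4 - 5 \cdot 11 = -4 - 55 = -59$)
$V O K = \left(-59\right) \left(- \frac{1}{15}\right) \left(-3\right) = \frac{59}{15} \left(-3\right) = - \frac{59}{5}$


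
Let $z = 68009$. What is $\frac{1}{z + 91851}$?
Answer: $\frac{1}{159860} \approx 6.2555 \cdot 10^{-6}$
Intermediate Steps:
$\frac{1}{z + 91851} = \frac{1}{68009 + 91851} = \frac{1}{159860}$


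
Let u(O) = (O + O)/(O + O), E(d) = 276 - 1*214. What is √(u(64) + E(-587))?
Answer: 3*√7 ≈ 7.9373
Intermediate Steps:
E(d) = 62 (E(d) = 276 - 214 = 62)
u(O) = 1 (u(O) = (2*O)/((2*O)) = (2*O)*(1/(2*O)) = 1)
√(u(64) + E(-587)) = √(1 + 62) = √63 = 3*√7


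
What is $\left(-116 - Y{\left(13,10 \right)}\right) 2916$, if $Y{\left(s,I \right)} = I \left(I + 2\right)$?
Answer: $-688176$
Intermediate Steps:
$Y{\left(s,I \right)} = I \left(2 + I\right)$
$\left(-116 - Y{\left(13,10 \right)}\right) 2916 = \left(-116 - 10 \left(2 + 10\right)\right) 2916 = \left(-116 - 10 \cdot 12\right) 2916 = \left(-116 - 120\right) 2916 = \left(-236\right) 2916 = -688176$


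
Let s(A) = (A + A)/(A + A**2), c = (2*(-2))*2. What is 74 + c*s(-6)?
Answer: 386/5 ≈ 77.200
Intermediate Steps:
c = -8 (c = -4*2 = -8)
s(A) = 2*A/(A + A**2) (s(A) = (2*A)/(A + A**2) = 2*A/(A + A**2))
74 + c*s(-6) = 74 - 16/(1 - 6) = 74 - 16/(-5) = 74 - 16*(-1)/5 = 74 - 8*(-2/5) = 74 + 16/5 = 386/5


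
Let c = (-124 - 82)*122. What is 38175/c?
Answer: -38175/25132 ≈ -1.5190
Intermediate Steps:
c = -25132 (c = -206*122 = -25132)
38175/c = 38175/(-25132) = 38175*(-1/25132) = -38175/25132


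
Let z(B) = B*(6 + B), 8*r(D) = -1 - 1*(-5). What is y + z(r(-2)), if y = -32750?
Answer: -130987/4 ≈ -32747.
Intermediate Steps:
r(D) = 1/2 (r(D) = (-1 - 1*(-5))/8 = (-1 + 5)/8 = (1/8)*4 = 1/2)
y + z(r(-2)) = -32750 + (6 + 1/2)/2 = -32750 + (1/2)*(13/2) = -32750 + 13/4 = -130987/4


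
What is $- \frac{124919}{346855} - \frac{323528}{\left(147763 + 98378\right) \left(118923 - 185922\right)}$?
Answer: $- \frac{2059952102800981}{5720055473948445} \approx -0.36013$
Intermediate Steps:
$- \frac{124919}{346855} - \frac{323528}{\left(147763 + 98378\right) \left(118923 - 185922\right)} = \left(-124919\right) \frac{1}{346855} - \frac{323528}{246141 \left(-66999\right)} = - \frac{124919}{346855} - \frac{323528}{-16491200859} = - \frac{124919}{346855} - - \frac{323528}{16491200859} = - \frac{124919}{346855} + \frac{323528}{16491200859} = - \frac{2059952102800981}{5720055473948445}$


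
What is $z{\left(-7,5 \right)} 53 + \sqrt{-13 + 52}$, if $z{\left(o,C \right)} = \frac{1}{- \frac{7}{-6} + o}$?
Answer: $- \frac{318}{35} + \sqrt{39} \approx -2.8407$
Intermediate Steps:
$z{\left(o,C \right)} = \frac{1}{\frac{7}{6} + o}$ ($z{\left(o,C \right)} = \frac{1}{\left(-7\right) \left(- \frac{1}{6}\right) + o} = \frac{1}{\frac{7}{6} + o}$)
$z{\left(-7,5 \right)} 53 + \sqrt{-13 + 52} = \frac{6}{7 + 6 \left(-7\right)} 53 + \sqrt{-13 + 52} = \frac{6}{7 - 42} \cdot 53 + \sqrt{39} = \frac{6}{-35} \cdot 53 + \sqrt{39} = 6 \left(- \frac{1}{35}\right) 53 + \sqrt{39} = \left(- \frac{6}{35}\right) 53 + \sqrt{39} = - \frac{318}{35} + \sqrt{39}$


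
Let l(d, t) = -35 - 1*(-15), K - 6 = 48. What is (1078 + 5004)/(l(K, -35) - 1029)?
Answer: -6082/1049 ≈ -5.7979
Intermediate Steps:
K = 54 (K = 6 + 48 = 54)
l(d, t) = -20 (l(d, t) = -35 + 15 = -20)
(1078 + 5004)/(l(K, -35) - 1029) = (1078 + 5004)/(-20 - 1029) = 6082/(-1049) = 6082*(-1/1049) = -6082/1049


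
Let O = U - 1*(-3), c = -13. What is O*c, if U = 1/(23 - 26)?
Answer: -104/3 ≈ -34.667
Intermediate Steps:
U = -⅓ (U = 1/(-3) = -⅓ ≈ -0.33333)
O = 8/3 (O = -⅓ - 1*(-3) = -⅓ + 3 = 8/3 ≈ 2.6667)
O*c = (8/3)*(-13) = -104/3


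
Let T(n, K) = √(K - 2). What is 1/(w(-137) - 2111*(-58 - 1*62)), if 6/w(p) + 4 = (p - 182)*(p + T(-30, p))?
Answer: 27073538142433/6858268685931071122 - 319*I*√139/20574806057793213366 ≈ 3.9476e-6 - 1.8279e-16*I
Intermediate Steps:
T(n, K) = √(-2 + K)
w(p) = 6/(-4 + (-182 + p)*(p + √(-2 + p))) (w(p) = 6/(-4 + (p - 182)*(p + √(-2 + p))) = 6/(-4 + (-182 + p)*(p + √(-2 + p))))
1/(w(-137) - 2111*(-58 - 1*62)) = 1/(6/(-4 + (-137)² - 182*(-137) - 182*√(-2 - 137) - 137*√(-2 - 137)) - 2111*(-58 - 1*62)) = 1/(6/(-4 + 18769 + 24934 - 182*I*√139 - 137*I*√139) - 2111*(-58 - 62)) = 1/(6/(-4 + 18769 + 24934 - 182*I*√139 - 137*I*√139) - 2111*(-120)) = 1/(6/(-4 + 18769 + 24934 - 182*I*√139 - 137*I*√139) + 253320) = 1/(6/(43699 - 319*I*√139) + 253320) = 1/(253320 + 6/(43699 - 319*I*√139))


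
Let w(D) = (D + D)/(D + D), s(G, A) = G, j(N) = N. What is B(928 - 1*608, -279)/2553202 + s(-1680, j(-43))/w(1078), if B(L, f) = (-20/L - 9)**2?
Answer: -1098081095135/653619712 ≈ -1680.0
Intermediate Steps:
B(L, f) = (-9 - 20/L)**2
w(D) = 1 (w(D) = (2*D)/((2*D)) = (2*D)*(1/(2*D)) = 1)
B(928 - 1*608, -279)/2553202 + s(-1680, j(-43))/w(1078) = ((20 + 9*(928 - 1*608))**2/(928 - 1*608)**2)/2553202 - 1680/1 = ((20 + 9*(928 - 608))**2/(928 - 608)**2)*(1/2553202) - 1680*1 = ((20 + 9*320)**2/320**2)*(1/2553202) - 1680 = ((20 + 2880)**2/102400)*(1/2553202) - 1680 = ((1/102400)*2900**2)*(1/2553202) - 1680 = ((1/102400)*8410000)*(1/2553202) - 1680 = (21025/256)*(1/2553202) - 1680 = 21025/653619712 - 1680 = -1098081095135/653619712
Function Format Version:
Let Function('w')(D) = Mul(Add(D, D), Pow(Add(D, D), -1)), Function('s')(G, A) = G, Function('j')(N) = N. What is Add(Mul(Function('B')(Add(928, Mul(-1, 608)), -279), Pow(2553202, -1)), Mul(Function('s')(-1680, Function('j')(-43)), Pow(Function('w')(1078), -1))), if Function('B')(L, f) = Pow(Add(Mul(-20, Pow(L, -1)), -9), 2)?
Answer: Rational(-1098081095135, 653619712) ≈ -1680.0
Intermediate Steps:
Function('B')(L, f) = Pow(Add(-9, Mul(-20, Pow(L, -1))), 2)
Function('w')(D) = 1 (Function('w')(D) = Mul(Mul(2, D), Pow(Mul(2, D), -1)) = Mul(Mul(2, D), Mul(Rational(1, 2), Pow(D, -1))) = 1)
Add(Mul(Function('B')(Add(928, Mul(-1, 608)), -279), Pow(2553202, -1)), Mul(Function('s')(-1680, Function('j')(-43)), Pow(Function('w')(1078), -1))) = Add(Mul(Mul(Pow(Add(928, Mul(-1, 608)), -2), Pow(Add(20, Mul(9, Add(928, Mul(-1, 608)))), 2)), Pow(2553202, -1)), Mul(-1680, Pow(1, -1))) = Add(Mul(Mul(Pow(Add(928, -608), -2), Pow(Add(20, Mul(9, Add(928, -608))), 2)), Rational(1, 2553202)), Mul(-1680, 1)) = Add(Mul(Mul(Pow(320, -2), Pow(Add(20, Mul(9, 320)), 2)), Rational(1, 2553202)), -1680) = Add(Mul(Mul(Rational(1, 102400), Pow(Add(20, 2880), 2)), Rational(1, 2553202)), -1680) = Add(Mul(Mul(Rational(1, 102400), Pow(2900, 2)), Rational(1, 2553202)), -1680) = Add(Mul(Mul(Rational(1, 102400), 8410000), Rational(1, 2553202)), -1680) = Add(Mul(Rational(21025, 256), Rational(1, 2553202)), -1680) = Add(Rational(21025, 653619712), -1680) = Rational(-1098081095135, 653619712)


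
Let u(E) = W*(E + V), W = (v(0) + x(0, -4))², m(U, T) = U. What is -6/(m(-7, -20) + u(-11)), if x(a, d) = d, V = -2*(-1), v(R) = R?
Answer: 6/151 ≈ 0.039735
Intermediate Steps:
V = 2
W = 16 (W = (0 - 4)² = (-4)² = 16)
u(E) = 32 + 16*E (u(E) = 16*(E + 2) = 16*(2 + E) = 32 + 16*E)
-6/(m(-7, -20) + u(-11)) = -6/(-7 + (32 + 16*(-11))) = -6/(-7 + (32 - 176)) = -6/(-7 - 144) = -6/(-151) = -6*(-1/151) = 6/151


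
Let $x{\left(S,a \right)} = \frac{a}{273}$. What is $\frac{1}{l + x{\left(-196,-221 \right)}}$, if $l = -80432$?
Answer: $- \frac{21}{1689089} \approx -1.2433 \cdot 10^{-5}$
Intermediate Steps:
$x{\left(S,a \right)} = \frac{a}{273}$ ($x{\left(S,a \right)} = a \frac{1}{273} = \frac{a}{273}$)
$\frac{1}{l + x{\left(-196,-221 \right)}} = \frac{1}{-80432 + \frac{1}{273} \left(-221\right)} = \frac{1}{-80432 - \frac{17}{21}} = \frac{1}{- \frac{1689089}{21}} = - \frac{21}{1689089}$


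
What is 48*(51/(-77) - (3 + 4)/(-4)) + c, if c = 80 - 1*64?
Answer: 5252/77 ≈ 68.208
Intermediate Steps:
c = 16 (c = 80 - 64 = 16)
48*(51/(-77) - (3 + 4)/(-4)) + c = 48*(51/(-77) - (3 + 4)/(-4)) + 16 = 48*(51*(-1/77) - 1*7*(-¼)) + 16 = 48*(-51/77 - 7*(-¼)) + 16 = 48*(-51/77 + 7/4) + 16 = 48*(335/308) + 16 = 4020/77 + 16 = 5252/77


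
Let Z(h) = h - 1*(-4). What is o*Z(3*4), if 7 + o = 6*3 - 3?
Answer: 128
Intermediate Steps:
o = 8 (o = -7 + (6*3 - 3) = -7 + (18 - 3) = -7 + 15 = 8)
Z(h) = 4 + h (Z(h) = h + 4 = 4 + h)
o*Z(3*4) = 8*(4 + 3*4) = 8*(4 + 12) = 8*16 = 128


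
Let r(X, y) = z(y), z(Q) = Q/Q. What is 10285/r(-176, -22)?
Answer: 10285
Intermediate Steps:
z(Q) = 1
r(X, y) = 1
10285/r(-176, -22) = 10285/1 = 10285*1 = 10285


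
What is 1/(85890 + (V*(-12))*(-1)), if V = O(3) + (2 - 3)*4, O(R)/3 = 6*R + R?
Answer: 1/86598 ≈ 1.1548e-5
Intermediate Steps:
O(R) = 21*R (O(R) = 3*(6*R + R) = 3*(7*R) = 21*R)
V = 59 (V = 21*3 + (2 - 3)*4 = 63 - 1*4 = 63 - 4 = 59)
1/(85890 + (V*(-12))*(-1)) = 1/(85890 + (59*(-12))*(-1)) = 1/(85890 - 708*(-1)) = 1/(85890 + 708) = 1/86598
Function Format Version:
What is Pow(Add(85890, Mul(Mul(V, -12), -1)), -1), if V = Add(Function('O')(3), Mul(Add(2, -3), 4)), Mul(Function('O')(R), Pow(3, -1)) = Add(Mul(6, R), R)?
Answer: Rational(1, 86598) ≈ 1.1548e-5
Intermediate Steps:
Function('O')(R) = Mul(21, R) (Function('O')(R) = Mul(3, Add(Mul(6, R), R)) = Mul(3, Mul(7, R)) = Mul(21, R))
V = 59 (V = Add(Mul(21, 3), Mul(Add(2, -3), 4)) = Add(63, Mul(-1, 4)) = Add(63, -4) = 59)
Pow(Add(85890, Mul(Mul(V, -12), -1)), -1) = Pow(Add(85890, Mul(Mul(59, -12), -1)), -1) = Pow(Add(85890, Mul(-708, -1)), -1) = Pow(Add(85890, 708), -1) = Pow(86598, -1) = Rational(1, 86598)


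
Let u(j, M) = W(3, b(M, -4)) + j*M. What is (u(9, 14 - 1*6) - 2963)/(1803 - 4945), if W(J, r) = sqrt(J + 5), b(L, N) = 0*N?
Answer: 2891/3142 - sqrt(2)/1571 ≈ 0.91921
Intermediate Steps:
b(L, N) = 0
W(J, r) = sqrt(5 + J)
u(j, M) = 2*sqrt(2) + M*j (u(j, M) = sqrt(5 + 3) + j*M = sqrt(8) + M*j = 2*sqrt(2) + M*j)
(u(9, 14 - 1*6) - 2963)/(1803 - 4945) = ((2*sqrt(2) + (14 - 1*6)*9) - 2963)/(1803 - 4945) = ((2*sqrt(2) + (14 - 6)*9) - 2963)/(-3142) = ((2*sqrt(2) + 8*9) - 2963)*(-1/3142) = ((2*sqrt(2) + 72) - 2963)*(-1/3142) = ((72 + 2*sqrt(2)) - 2963)*(-1/3142) = (-2891 + 2*sqrt(2))*(-1/3142) = 2891/3142 - sqrt(2)/1571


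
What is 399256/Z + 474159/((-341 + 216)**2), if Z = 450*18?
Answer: 100790629/1265625 ≈ 79.637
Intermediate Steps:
Z = 8100
399256/Z + 474159/((-341 + 216)**2) = 399256/8100 + 474159/((-341 + 216)**2) = 399256*(1/8100) + 474159/((-125)**2) = 99814/2025 + 474159/15625 = 100790629/1265625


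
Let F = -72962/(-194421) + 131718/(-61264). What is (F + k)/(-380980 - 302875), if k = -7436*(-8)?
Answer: -354270456834481/4072701237157560 ≈ -0.086987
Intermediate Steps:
k = 59488
F = -10569400655/5955504072 (F = -72962*(-1/194421) + 131718*(-1/61264) = 72962/194421 - 65859/30632 = -10569400655/5955504072 ≈ -1.7747)
(F + k)/(-380980 - 302875) = (-10569400655/5955504072 + 59488)/(-380980 - 302875) = (354270456834481/5955504072)/(-683855) = (354270456834481/5955504072)*(-1/683855) = -354270456834481/4072701237157560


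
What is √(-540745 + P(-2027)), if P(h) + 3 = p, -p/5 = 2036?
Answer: 4*I*√34433 ≈ 742.25*I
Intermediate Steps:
p = -10180 (p = -5*2036 = -10180)
P(h) = -10183 (P(h) = -3 - 10180 = -10183)
√(-540745 + P(-2027)) = √(-540745 - 10183) = √(-550928) = 4*I*√34433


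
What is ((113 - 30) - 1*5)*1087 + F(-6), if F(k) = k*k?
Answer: 84822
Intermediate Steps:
F(k) = k**2
((113 - 30) - 1*5)*1087 + F(-6) = ((113 - 30) - 1*5)*1087 + (-6)**2 = (83 - 5)*1087 + 36 = 78*1087 + 36 = 84786 + 36 = 84822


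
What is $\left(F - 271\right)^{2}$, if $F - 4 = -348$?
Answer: $378225$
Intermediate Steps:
$F = -344$ ($F = 4 - 348 = -344$)
$\left(F - 271\right)^{2} = \left(-344 - 271\right)^{2} = \left(-615\right)^{2} = 378225$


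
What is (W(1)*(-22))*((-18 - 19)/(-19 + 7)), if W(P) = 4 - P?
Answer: -407/2 ≈ -203.50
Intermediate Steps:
(W(1)*(-22))*((-18 - 19)/(-19 + 7)) = ((4 - 1*1)*(-22))*((-18 - 19)/(-19 + 7)) = ((4 - 1)*(-22))*(-37/(-12)) = (3*(-22))*(-37*(-1/12)) = -66*37/12 = -407/2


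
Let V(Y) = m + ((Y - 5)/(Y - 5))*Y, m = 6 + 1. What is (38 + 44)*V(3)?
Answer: 820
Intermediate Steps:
m = 7
V(Y) = 7 + Y (V(Y) = 7 + ((Y - 5)/(Y - 5))*Y = 7 + ((-5 + Y)/(-5 + Y))*Y = 7 + 1*Y = 7 + Y)
(38 + 44)*V(3) = (38 + 44)*(7 + 3) = 82*10 = 820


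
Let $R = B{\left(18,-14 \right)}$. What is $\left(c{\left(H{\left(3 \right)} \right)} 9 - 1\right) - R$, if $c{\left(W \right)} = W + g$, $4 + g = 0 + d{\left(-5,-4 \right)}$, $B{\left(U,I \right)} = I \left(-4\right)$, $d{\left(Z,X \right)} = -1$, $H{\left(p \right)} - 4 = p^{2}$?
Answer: $15$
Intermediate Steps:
$H{\left(p \right)} = 4 + p^{2}$
$B{\left(U,I \right)} = - 4 I$
$R = 56$ ($R = \left(-4\right) \left(-14\right) = 56$)
$g = -5$ ($g = -4 + \left(0 - 1\right) = -4 - 1 = -5$)
$c{\left(W \right)} = -5 + W$ ($c{\left(W \right)} = W - 5 = -5 + W$)
$\left(c{\left(H{\left(3 \right)} \right)} 9 - 1\right) - R = \left(\left(-5 + \left(4 + 3^{2}\right)\right) 9 - 1\right) - 56 = \left(\left(-5 + \left(4 + 9\right)\right) 9 - 1\right) - 56 = \left(\left(-5 + 13\right) 9 - 1\right) - 56 = \left(8 \cdot 9 - 1\right) - 56 = \left(72 - 1\right) - 56 = 71 - 56 = 15$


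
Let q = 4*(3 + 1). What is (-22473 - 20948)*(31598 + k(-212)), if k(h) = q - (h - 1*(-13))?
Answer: -1381352273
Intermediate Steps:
q = 16 (q = 4*4 = 16)
k(h) = 3 - h (k(h) = 16 - (h - 1*(-13)) = 16 - (h + 13) = 16 - (13 + h) = 16 + (-13 - h) = 3 - h)
(-22473 - 20948)*(31598 + k(-212)) = (-22473 - 20948)*(31598 + (3 - 1*(-212))) = -43421*(31598 + (3 + 212)) = -43421*(31598 + 215) = -43421*31813 = -1381352273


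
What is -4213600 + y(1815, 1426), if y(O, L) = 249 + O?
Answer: -4211536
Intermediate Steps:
-4213600 + y(1815, 1426) = -4213600 + (249 + 1815) = -4213600 + 2064 = -4211536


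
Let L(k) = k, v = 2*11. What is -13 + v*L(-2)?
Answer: -57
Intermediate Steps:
v = 22
-13 + v*L(-2) = -13 + 22*(-2) = -13 - 44 = -57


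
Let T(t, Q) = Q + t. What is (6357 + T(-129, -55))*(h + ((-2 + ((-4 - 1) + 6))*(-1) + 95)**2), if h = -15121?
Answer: -36451565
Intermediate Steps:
(6357 + T(-129, -55))*(h + ((-2 + ((-4 - 1) + 6))*(-1) + 95)**2) = (6357 + (-55 - 129))*(-15121 + ((-2 + ((-4 - 1) + 6))*(-1) + 95)**2) = (6357 - 184)*(-15121 + ((-2 + (-5 + 6))*(-1) + 95)**2) = 6173*(-15121 + ((-2 + 1)*(-1) + 95)**2) = 6173*(-15121 + (-1*(-1) + 95)**2) = 6173*(-15121 + (1 + 95)**2) = 6173*(-15121 + 96**2) = 6173*(-15121 + 9216) = 6173*(-5905) = -36451565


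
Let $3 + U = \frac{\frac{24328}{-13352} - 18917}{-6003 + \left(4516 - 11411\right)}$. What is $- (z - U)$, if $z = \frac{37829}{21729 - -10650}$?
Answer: $- \frac{941498696143}{348507513399} \approx -2.7015$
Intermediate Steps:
$U = - \frac{16502386}{10763381}$ ($U = -3 + \frac{\frac{24328}{-13352} - 18917}{-6003 + \left(4516 - 11411\right)} = -3 + \frac{24328 \left(- \frac{1}{13352}\right) - 18917}{-6003 + \left(4516 - 11411\right)} = -3 + \frac{- \frac{3041}{1669} - 18917}{-6003 - 6895} = -3 - \frac{31575514}{1669 \left(-12898\right)} = -3 - - \frac{15787757}{10763381} = -3 + \frac{15787757}{10763381} = - \frac{16502386}{10763381} \approx -1.5332$)
$z = \frac{37829}{32379}$ ($z = \frac{37829}{21729 + 10650} = \frac{37829}{32379} \approx 1.1683$)
$- (z - U) = - (\frac{37829}{32379} - - \frac{16502386}{10763381}) = - (\frac{37829}{32379} + \frac{16502386}{10763381}) = \left(-1\right) \frac{941498696143}{348507513399} = - \frac{941498696143}{348507513399}$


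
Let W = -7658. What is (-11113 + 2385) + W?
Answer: -16386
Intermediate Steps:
(-11113 + 2385) + W = (-11113 + 2385) - 7658 = -8728 - 7658 = -16386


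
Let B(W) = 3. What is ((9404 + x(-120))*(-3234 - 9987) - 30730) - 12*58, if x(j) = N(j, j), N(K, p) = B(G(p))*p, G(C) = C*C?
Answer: -119602150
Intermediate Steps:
G(C) = C²
N(K, p) = 3*p
x(j) = 3*j
((9404 + x(-120))*(-3234 - 9987) - 30730) - 12*58 = ((9404 + 3*(-120))*(-3234 - 9987) - 30730) - 12*58 = ((9404 - 360)*(-13221) - 30730) - 696 = (9044*(-13221) - 30730) - 696 = (-119570724 - 30730) - 696 = -119601454 - 696 = -119602150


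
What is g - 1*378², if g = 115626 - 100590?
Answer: -127848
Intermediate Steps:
g = 15036
g - 1*378² = 15036 - 1*378² = 15036 - 1*142884 = 15036 - 142884 = -127848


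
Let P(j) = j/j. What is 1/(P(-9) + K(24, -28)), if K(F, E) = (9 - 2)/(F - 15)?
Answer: 9/16 ≈ 0.56250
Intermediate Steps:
P(j) = 1
K(F, E) = 7/(-15 + F)
1/(P(-9) + K(24, -28)) = 1/(1 + 7/(-15 + 24)) = 1/(1 + 7/9) = 1/(16/9) = 9/16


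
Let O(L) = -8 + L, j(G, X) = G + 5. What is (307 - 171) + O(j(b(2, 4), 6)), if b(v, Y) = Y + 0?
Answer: 137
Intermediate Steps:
b(v, Y) = Y
j(G, X) = 5 + G
(307 - 171) + O(j(b(2, 4), 6)) = (307 - 171) + (-8 + (5 + 4)) = 136 + (-8 + 9) = 136 + 1 = 137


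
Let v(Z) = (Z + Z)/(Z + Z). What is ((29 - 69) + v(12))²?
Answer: 1521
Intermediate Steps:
v(Z) = 1 (v(Z) = (2*Z)/((2*Z)) = (2*Z)*(1/(2*Z)) = 1)
((29 - 69) + v(12))² = ((29 - 69) + 1)² = (-40 + 1)² = (-39)² = 1521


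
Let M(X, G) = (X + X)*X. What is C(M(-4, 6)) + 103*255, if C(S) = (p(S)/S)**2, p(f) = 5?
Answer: 26895385/1024 ≈ 26265.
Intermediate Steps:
M(X, G) = 2*X**2 (M(X, G) = (2*X)*X = 2*X**2)
C(S) = 25/S**2 (C(S) = (5/S)**2 = 25/S**2)
C(M(-4, 6)) + 103*255 = 25/(2*(-4)**2)**2 + 103*255 = 25/(2*16)**2 + 26265 = 25/32**2 + 26265 = 25*(1/1024) + 26265 = 25/1024 + 26265 = 26895385/1024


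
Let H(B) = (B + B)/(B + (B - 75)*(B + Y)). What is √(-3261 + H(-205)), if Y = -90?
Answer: I*√98394462931/5493 ≈ 57.105*I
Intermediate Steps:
H(B) = 2*B/(B + (-90 + B)*(-75 + B)) (H(B) = (B + B)/(B + (B - 75)*(B - 90)) = (2*B)/(B + (-75 + B)*(-90 + B)) = (2*B)/(B + (-90 + B)*(-75 + B)) = 2*B/(B + (-90 + B)*(-75 + B)))
√(-3261 + H(-205)) = √(-3261 + 2*(-205)/(6750 + (-205)² - 164*(-205))) = √(-3261 + 2*(-205)/(6750 + 42025 + 33620)) = √(-3261 + 2*(-205)/82395) = √(-3261 + 2*(-205)*(1/82395)) = √(-3261 - 82/16479) = √(-53738101/16479) = I*√98394462931/5493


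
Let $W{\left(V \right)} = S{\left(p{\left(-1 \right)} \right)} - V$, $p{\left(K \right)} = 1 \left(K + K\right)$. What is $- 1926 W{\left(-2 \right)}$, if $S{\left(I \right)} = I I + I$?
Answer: $-7704$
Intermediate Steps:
$p{\left(K \right)} = 2 K$ ($p{\left(K \right)} = 1 \cdot 2 K = 2 K$)
$S{\left(I \right)} = I + I^{2}$ ($S{\left(I \right)} = I^{2} + I = I + I^{2}$)
$W{\left(V \right)} = 2 - V$ ($W{\left(V \right)} = 2 \left(-1\right) \left(1 + 2 \left(-1\right)\right) - V = - 2 \left(1 - 2\right) - V = \left(-2\right) \left(-1\right) - V = 2 - V$)
$- 1926 W{\left(-2 \right)} = - 1926 \left(2 - -2\right) = - 1926 \left(2 + 2\right) = \left(-1926\right) 4 = -7704$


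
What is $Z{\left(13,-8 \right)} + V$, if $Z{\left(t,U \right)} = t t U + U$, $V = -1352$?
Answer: $-2712$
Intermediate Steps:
$Z{\left(t,U \right)} = U + U t^{2}$ ($Z{\left(t,U \right)} = t^{2} U + U = U t^{2} + U = U + U t^{2}$)
$Z{\left(13,-8 \right)} + V = - 8 \left(1 + 13^{2}\right) - 1352 = - 8 \left(1 + 169\right) - 1352 = \left(-8\right) 170 - 1352 = -1360 - 1352 = -2712$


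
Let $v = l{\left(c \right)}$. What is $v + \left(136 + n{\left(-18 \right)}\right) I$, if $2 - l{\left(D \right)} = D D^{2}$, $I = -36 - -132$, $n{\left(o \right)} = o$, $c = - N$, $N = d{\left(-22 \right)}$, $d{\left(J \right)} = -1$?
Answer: $11329$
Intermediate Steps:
$N = -1$
$c = 1$ ($c = \left(-1\right) \left(-1\right) = 1$)
$I = 96$ ($I = -36 + 132 = 96$)
$l{\left(D \right)} = 2 - D^{3}$ ($l{\left(D \right)} = 2 - D D^{2} = 2 - D^{3}$)
$v = 1$ ($v = 2 - 1^{3} = 2 - 1 = 1$)
$v + \left(136 + n{\left(-18 \right)}\right) I = 1 + \left(136 - 18\right) 96 = 1 + 118 \cdot 96 = 1 + 11328 = 11329$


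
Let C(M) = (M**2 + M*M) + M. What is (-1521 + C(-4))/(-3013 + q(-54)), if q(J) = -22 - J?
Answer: 1493/2981 ≈ 0.50084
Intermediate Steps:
C(M) = M + 2*M**2 (C(M) = (M**2 + M**2) + M = 2*M**2 + M = M + 2*M**2)
(-1521 + C(-4))/(-3013 + q(-54)) = (-1521 - 4*(1 + 2*(-4)))/(-3013 + (-22 - 1*(-54))) = (-1521 - 4*(1 - 8))/(-3013 + (-22 + 54)) = (-1521 - 4*(-7))/(-3013 + 32) = (-1521 + 28)/(-2981) = -1493*(-1/2981) = 1493/2981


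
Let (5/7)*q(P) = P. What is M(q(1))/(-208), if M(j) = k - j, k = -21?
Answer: 7/65 ≈ 0.10769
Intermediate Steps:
q(P) = 7*P/5
M(j) = -21 - j
M(q(1))/(-208) = (-21 - 7/5)/(-208) = (-21 - 1*7/5)*(-1/208) = (-21 - 7/5)*(-1/208) = -112/5*(-1/208) = 7/65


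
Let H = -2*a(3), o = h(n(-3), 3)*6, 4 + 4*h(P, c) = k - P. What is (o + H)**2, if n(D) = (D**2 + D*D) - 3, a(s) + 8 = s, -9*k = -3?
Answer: 324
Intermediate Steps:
k = 1/3 (k = -1/9*(-3) = 1/3 ≈ 0.33333)
a(s) = -8 + s
n(D) = -3 + 2*D**2 (n(D) = (D**2 + D**2) - 3 = 2*D**2 - 3 = -3 + 2*D**2)
h(P, c) = -11/12 - P/4 (h(P, c) = -1 + (1/3 - P)/4 = -1 + (1/12 - P/4) = -11/12 - P/4)
o = -28 (o = (-11/12 - (-3 + 2*(-3)**2)/4)*6 = (-11/12 - (-3 + 2*9)/4)*6 = (-11/12 - (-3 + 18)/4)*6 = (-11/12 - 1/4*15)*6 = (-11/12 - 15/4)*6 = -14/3*6 = -28)
H = 10 (H = -2*(-8 + 3) = -2*(-5) = 10)
(o + H)**2 = (-28 + 10)**2 = (-18)**2 = 324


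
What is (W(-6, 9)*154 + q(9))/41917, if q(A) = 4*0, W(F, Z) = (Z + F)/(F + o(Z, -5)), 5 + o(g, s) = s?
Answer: -231/335336 ≈ -0.00068886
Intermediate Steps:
o(g, s) = -5 + s
W(F, Z) = (F + Z)/(-10 + F) (W(F, Z) = (Z + F)/(F + (-5 - 5)) = (F + Z)/(F - 10) = (F + Z)/(-10 + F))
q(A) = 0
(W(-6, 9)*154 + q(9))/41917 = (((-6 + 9)/(-10 - 6))*154 + 0)/41917 = ((3/(-16))*154 + 0)*(1/41917) = (-1/16*3*154 + 0)*(1/41917) = (-3/16*154 + 0)*(1/41917) = (-231/8 + 0)*(1/41917) = -231/8*1/41917 = -231/335336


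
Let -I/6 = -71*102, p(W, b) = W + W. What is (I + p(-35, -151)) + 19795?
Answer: 63177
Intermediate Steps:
p(W, b) = 2*W
I = 43452 (I = -(-426)*102 = -6*(-7242) = 43452)
(I + p(-35, -151)) + 19795 = (43452 + 2*(-35)) + 19795 = (43452 - 70) + 19795 = 43382 + 19795 = 63177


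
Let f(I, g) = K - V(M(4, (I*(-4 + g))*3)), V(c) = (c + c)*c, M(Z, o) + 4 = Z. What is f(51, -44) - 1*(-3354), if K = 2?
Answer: 3356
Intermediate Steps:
M(Z, o) = -4 + Z
V(c) = 2*c² (V(c) = (2*c)*c = 2*c²)
f(I, g) = 2 (f(I, g) = 2 - 2*(-4 + 4)² = 2 - 2*0² = 2 - 2*0 = 2 - 1*0 = 2 + 0 = 2)
f(51, -44) - 1*(-3354) = 2 - 1*(-3354) = 2 + 3354 = 3356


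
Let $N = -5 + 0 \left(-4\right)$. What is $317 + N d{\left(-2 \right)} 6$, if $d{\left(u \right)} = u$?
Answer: $377$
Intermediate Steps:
$N = -5$ ($N = -5 + 0 = -5$)
$317 + N d{\left(-2 \right)} 6 = 317 + \left(-5\right) \left(-2\right) 6 = 317 + 10 \cdot 6 = 317 + 60 = 377$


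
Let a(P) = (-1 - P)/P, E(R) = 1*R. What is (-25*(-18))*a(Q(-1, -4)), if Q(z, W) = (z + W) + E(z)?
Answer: -375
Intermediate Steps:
E(R) = R
Q(z, W) = W + 2*z (Q(z, W) = (z + W) + z = (W + z) + z = W + 2*z)
a(P) = (-1 - P)/P
(-25*(-18))*a(Q(-1, -4)) = (-25*(-18))*((-1 - (-4 + 2*(-1)))/(-4 + 2*(-1))) = 450*((-1 - (-4 - 2))/(-4 - 2)) = 450*((-1 - 1*(-6))/(-6)) = 450*(-(-1 + 6)/6) = 450*(-⅙*5) = 450*(-⅚) = -375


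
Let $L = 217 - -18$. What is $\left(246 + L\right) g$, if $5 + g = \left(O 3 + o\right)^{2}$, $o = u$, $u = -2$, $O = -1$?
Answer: $9620$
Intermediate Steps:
$L = 235$ ($L = 217 + 18 = 235$)
$o = -2$
$g = 20$ ($g = -5 + \left(\left(-1\right) 3 - 2\right)^{2} = -5 + \left(-3 - 2\right)^{2} = -5 + \left(-5\right)^{2} = -5 + 25 = 20$)
$\left(246 + L\right) g = \left(246 + 235\right) 20 = 481 \cdot 20 = 9620$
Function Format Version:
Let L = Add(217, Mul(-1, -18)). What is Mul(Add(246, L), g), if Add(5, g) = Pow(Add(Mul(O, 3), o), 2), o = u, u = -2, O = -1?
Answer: 9620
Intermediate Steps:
L = 235 (L = Add(217, 18) = 235)
o = -2
g = 20 (g = Add(-5, Pow(Add(Mul(-1, 3), -2), 2)) = Add(-5, Pow(Add(-3, -2), 2)) = Add(-5, Pow(-5, 2)) = Add(-5, 25) = 20)
Mul(Add(246, L), g) = Mul(Add(246, 235), 20) = Mul(481, 20) = 9620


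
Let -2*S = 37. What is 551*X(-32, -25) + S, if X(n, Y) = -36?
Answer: -39709/2 ≈ -19855.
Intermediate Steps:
S = -37/2 (S = -1/2*37 = -37/2 ≈ -18.500)
551*X(-32, -25) + S = 551*(-36) - 37/2 = -19836 - 37/2 = -39709/2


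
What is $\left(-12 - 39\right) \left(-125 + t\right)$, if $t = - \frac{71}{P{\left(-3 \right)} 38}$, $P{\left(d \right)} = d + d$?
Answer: $\frac{483293}{76} \approx 6359.1$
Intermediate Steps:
$P{\left(d \right)} = 2 d$
$t = \frac{71}{228}$ ($t = - \frac{71}{2 \left(-3\right) 38} = - \frac{71}{\left(-6\right) 38} = - \frac{71}{-228} = \left(-71\right) \left(- \frac{1}{228}\right) = \frac{71}{228} \approx 0.3114$)
$\left(-12 - 39\right) \left(-125 + t\right) = \left(-12 - 39\right) \left(-125 + \frac{71}{228}\right) = \left(-51\right) \left(- \frac{28429}{228}\right) = \frac{483293}{76}$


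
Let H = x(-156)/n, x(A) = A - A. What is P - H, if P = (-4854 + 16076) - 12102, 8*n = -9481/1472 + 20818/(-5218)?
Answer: -880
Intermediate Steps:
n = -40057977/30723584 (n = (-9481/1472 + 20818/(-5218))/8 = (-9481*1/1472 + 20818*(-1/5218))/8 = (-9481/1472 - 10409/2609)/8 = (⅛)*(-40057977/3840448) = -40057977/30723584 ≈ -1.3038)
x(A) = 0
P = -880 (P = 11222 - 12102 = -880)
H = 0 (H = 0/(-40057977/30723584) = 0*(-30723584/40057977) = 0)
P - H = -880 - 1*0 = -880 + 0 = -880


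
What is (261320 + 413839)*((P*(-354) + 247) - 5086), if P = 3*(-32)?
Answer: 19677509055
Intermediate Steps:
P = -96
(261320 + 413839)*((P*(-354) + 247) - 5086) = (261320 + 413839)*((-96*(-354) + 247) - 5086) = 675159*((33984 + 247) - 5086) = 675159*(34231 - 5086) = 675159*29145 = 19677509055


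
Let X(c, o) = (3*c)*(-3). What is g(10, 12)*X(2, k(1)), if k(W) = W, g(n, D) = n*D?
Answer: -2160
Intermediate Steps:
g(n, D) = D*n
X(c, o) = -9*c
g(10, 12)*X(2, k(1)) = (12*10)*(-9*2) = 120*(-18) = -2160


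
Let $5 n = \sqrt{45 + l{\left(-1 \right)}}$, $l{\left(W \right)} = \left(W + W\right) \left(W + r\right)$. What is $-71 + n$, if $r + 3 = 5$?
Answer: $-71 + \frac{\sqrt{43}}{5} \approx -69.688$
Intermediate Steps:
$r = 2$ ($r = -3 + 5 = 2$)
$l{\left(W \right)} = 2 W \left(2 + W\right)$ ($l{\left(W \right)} = \left(W + W\right) \left(W + 2\right) = 2 W \left(2 + W\right)$)
$n = \frac{\sqrt{43}}{5}$ ($n = \frac{\sqrt{45 + 2 \left(-1\right) \left(2 - 1\right)}}{5} = \frac{\sqrt{45 + 2 \left(-1\right) 1}}{5} = \frac{\sqrt{45 - 2}}{5} = \frac{\sqrt{43}}{5} \approx 1.3115$)
$-71 + n = -71 + \frac{\sqrt{43}}{5}$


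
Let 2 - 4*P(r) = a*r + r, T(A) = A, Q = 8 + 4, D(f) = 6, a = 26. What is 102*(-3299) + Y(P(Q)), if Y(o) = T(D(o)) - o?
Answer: -672823/2 ≈ -3.3641e+5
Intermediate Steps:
Q = 12
P(r) = 1/2 - 27*r/4 (P(r) = 1/2 - (26*r + r)/4 = 1/2 - 27*r/4)
Y(o) = 6 - o
102*(-3299) + Y(P(Q)) = 102*(-3299) + (6 - (1/2 - 27/4*12)) = -336498 + (6 - (1/2 - 81)) = -336498 + (6 - 1*(-161/2)) = -336498 + (6 + 161/2) = -336498 + 173/2 = -672823/2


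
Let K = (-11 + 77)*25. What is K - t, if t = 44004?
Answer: -42354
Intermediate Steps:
K = 1650 (K = 66*25 = 1650)
K - t = 1650 - 1*44004 = 1650 - 44004 = -42354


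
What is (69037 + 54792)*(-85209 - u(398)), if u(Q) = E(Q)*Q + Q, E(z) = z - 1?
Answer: -30166354177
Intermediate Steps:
E(z) = -1 + z
u(Q) = Q + Q*(-1 + Q) (u(Q) = (-1 + Q)*Q + Q = Q*(-1 + Q) + Q = Q + Q*(-1 + Q))
(69037 + 54792)*(-85209 - u(398)) = (69037 + 54792)*(-85209 - 1*398²) = 123829*(-85209 - 1*158404) = 123829*(-85209 - 158404) = 123829*(-243613) = -30166354177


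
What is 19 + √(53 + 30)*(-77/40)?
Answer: 19 - 77*√83/40 ≈ 1.4624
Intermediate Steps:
19 + √(53 + 30)*(-77/40) = 19 + √83*(-77*1/40) = 19 + √83*(-77/40) = 19 - 77*√83/40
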